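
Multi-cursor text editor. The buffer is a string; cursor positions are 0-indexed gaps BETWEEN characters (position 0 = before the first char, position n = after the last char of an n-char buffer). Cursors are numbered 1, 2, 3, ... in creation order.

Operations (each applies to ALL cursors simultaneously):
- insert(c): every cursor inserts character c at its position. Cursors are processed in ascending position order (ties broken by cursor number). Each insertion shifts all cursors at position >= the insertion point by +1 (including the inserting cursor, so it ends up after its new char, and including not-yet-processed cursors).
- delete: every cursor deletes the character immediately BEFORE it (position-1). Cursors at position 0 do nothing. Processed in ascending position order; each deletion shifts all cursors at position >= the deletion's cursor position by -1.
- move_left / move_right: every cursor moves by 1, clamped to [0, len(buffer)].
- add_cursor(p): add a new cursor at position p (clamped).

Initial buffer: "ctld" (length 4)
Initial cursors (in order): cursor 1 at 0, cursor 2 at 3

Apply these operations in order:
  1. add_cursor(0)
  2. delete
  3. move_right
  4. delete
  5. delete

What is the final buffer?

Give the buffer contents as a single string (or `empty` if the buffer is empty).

Answer: empty

Derivation:
After op 1 (add_cursor(0)): buffer="ctld" (len 4), cursors c1@0 c3@0 c2@3, authorship ....
After op 2 (delete): buffer="ctd" (len 3), cursors c1@0 c3@0 c2@2, authorship ...
After op 3 (move_right): buffer="ctd" (len 3), cursors c1@1 c3@1 c2@3, authorship ...
After op 4 (delete): buffer="t" (len 1), cursors c1@0 c3@0 c2@1, authorship .
After op 5 (delete): buffer="" (len 0), cursors c1@0 c2@0 c3@0, authorship 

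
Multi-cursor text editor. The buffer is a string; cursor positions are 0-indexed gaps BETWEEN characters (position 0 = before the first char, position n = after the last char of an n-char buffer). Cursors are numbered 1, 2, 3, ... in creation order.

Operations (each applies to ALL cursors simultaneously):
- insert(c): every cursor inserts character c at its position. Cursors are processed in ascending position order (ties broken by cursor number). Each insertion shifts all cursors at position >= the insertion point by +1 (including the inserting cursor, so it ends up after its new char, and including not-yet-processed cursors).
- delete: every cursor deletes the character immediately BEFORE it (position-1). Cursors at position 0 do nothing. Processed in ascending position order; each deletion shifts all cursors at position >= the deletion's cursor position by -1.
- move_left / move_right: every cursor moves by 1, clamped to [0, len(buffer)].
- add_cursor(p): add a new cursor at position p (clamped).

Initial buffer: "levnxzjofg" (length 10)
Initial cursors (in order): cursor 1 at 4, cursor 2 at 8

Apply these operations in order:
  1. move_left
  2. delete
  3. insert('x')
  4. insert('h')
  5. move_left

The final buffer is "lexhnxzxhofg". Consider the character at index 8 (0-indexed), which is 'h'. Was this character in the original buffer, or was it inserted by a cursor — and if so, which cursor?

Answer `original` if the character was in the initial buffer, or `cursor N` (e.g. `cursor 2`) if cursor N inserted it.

Answer: cursor 2

Derivation:
After op 1 (move_left): buffer="levnxzjofg" (len 10), cursors c1@3 c2@7, authorship ..........
After op 2 (delete): buffer="lenxzofg" (len 8), cursors c1@2 c2@5, authorship ........
After op 3 (insert('x')): buffer="lexnxzxofg" (len 10), cursors c1@3 c2@7, authorship ..1...2...
After op 4 (insert('h')): buffer="lexhnxzxhofg" (len 12), cursors c1@4 c2@9, authorship ..11...22...
After op 5 (move_left): buffer="lexhnxzxhofg" (len 12), cursors c1@3 c2@8, authorship ..11...22...
Authorship (.=original, N=cursor N): . . 1 1 . . . 2 2 . . .
Index 8: author = 2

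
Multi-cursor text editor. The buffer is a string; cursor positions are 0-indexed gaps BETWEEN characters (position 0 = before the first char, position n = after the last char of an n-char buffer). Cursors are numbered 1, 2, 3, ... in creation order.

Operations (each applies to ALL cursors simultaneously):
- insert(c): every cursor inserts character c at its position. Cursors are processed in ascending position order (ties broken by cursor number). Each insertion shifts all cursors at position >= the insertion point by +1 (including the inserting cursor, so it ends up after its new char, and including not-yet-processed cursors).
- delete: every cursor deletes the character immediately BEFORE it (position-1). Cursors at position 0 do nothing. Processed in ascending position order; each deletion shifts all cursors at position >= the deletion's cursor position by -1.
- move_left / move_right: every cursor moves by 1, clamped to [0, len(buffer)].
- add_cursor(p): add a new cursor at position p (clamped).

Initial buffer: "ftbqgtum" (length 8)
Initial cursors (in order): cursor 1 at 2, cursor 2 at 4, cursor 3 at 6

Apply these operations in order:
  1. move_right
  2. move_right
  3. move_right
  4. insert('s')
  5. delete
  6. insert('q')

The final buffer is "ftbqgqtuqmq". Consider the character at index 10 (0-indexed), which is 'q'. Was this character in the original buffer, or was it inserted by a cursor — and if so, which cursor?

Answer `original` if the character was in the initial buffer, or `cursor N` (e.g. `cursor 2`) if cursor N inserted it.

After op 1 (move_right): buffer="ftbqgtum" (len 8), cursors c1@3 c2@5 c3@7, authorship ........
After op 2 (move_right): buffer="ftbqgtum" (len 8), cursors c1@4 c2@6 c3@8, authorship ........
After op 3 (move_right): buffer="ftbqgtum" (len 8), cursors c1@5 c2@7 c3@8, authorship ........
After op 4 (insert('s')): buffer="ftbqgstusms" (len 11), cursors c1@6 c2@9 c3@11, authorship .....1..2.3
After op 5 (delete): buffer="ftbqgtum" (len 8), cursors c1@5 c2@7 c3@8, authorship ........
After op 6 (insert('q')): buffer="ftbqgqtuqmq" (len 11), cursors c1@6 c2@9 c3@11, authorship .....1..2.3
Authorship (.=original, N=cursor N): . . . . . 1 . . 2 . 3
Index 10: author = 3

Answer: cursor 3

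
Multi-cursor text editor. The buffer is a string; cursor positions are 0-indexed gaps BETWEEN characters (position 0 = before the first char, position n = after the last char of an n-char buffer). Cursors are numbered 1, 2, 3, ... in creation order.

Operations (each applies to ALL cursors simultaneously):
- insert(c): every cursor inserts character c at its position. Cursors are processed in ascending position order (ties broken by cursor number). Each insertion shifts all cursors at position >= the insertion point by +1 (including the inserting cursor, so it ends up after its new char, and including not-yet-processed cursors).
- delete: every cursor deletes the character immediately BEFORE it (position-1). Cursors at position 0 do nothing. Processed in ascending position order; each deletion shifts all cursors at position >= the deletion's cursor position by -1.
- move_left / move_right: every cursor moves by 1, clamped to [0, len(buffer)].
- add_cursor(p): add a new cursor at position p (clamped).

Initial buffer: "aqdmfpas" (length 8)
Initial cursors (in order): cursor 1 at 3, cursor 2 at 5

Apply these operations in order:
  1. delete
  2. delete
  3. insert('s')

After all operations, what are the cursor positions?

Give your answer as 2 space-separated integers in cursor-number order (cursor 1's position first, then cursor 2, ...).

Answer: 3 3

Derivation:
After op 1 (delete): buffer="aqmpas" (len 6), cursors c1@2 c2@3, authorship ......
After op 2 (delete): buffer="apas" (len 4), cursors c1@1 c2@1, authorship ....
After op 3 (insert('s')): buffer="asspas" (len 6), cursors c1@3 c2@3, authorship .12...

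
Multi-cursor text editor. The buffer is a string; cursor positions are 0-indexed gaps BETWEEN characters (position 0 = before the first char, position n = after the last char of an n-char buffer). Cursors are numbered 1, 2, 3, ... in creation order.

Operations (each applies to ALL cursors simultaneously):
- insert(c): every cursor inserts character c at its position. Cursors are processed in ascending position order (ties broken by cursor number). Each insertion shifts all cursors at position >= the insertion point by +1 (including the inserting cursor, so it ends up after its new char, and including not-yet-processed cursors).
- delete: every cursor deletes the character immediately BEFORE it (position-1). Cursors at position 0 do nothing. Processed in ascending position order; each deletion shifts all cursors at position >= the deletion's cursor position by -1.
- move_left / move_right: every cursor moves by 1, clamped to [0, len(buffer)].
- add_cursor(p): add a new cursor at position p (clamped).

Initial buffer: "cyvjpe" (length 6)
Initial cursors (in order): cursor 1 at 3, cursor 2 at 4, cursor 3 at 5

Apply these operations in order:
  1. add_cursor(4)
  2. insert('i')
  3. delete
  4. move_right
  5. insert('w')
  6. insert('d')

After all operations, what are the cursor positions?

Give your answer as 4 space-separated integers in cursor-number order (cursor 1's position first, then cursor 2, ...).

After op 1 (add_cursor(4)): buffer="cyvjpe" (len 6), cursors c1@3 c2@4 c4@4 c3@5, authorship ......
After op 2 (insert('i')): buffer="cyvijiipie" (len 10), cursors c1@4 c2@7 c4@7 c3@9, authorship ...1.24.3.
After op 3 (delete): buffer="cyvjpe" (len 6), cursors c1@3 c2@4 c4@4 c3@5, authorship ......
After op 4 (move_right): buffer="cyvjpe" (len 6), cursors c1@4 c2@5 c4@5 c3@6, authorship ......
After op 5 (insert('w')): buffer="cyvjwpwwew" (len 10), cursors c1@5 c2@8 c4@8 c3@10, authorship ....1.24.3
After op 6 (insert('d')): buffer="cyvjwdpwwddewd" (len 14), cursors c1@6 c2@11 c4@11 c3@14, authorship ....11.2424.33

Answer: 6 11 14 11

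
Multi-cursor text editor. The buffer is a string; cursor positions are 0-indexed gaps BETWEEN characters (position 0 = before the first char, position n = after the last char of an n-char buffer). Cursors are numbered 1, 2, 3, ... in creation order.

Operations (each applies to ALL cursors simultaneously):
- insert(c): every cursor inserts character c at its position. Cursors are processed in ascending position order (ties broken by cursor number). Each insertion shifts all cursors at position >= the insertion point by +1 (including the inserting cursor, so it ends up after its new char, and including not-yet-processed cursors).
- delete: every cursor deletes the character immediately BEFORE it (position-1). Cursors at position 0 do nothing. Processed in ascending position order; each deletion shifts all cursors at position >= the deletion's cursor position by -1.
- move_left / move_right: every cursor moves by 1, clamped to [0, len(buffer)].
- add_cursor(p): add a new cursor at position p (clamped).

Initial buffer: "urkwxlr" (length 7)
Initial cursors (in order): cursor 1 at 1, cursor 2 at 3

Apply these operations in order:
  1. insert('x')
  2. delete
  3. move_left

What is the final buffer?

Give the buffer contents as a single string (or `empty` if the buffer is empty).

After op 1 (insert('x')): buffer="uxrkxwxlr" (len 9), cursors c1@2 c2@5, authorship .1..2....
After op 2 (delete): buffer="urkwxlr" (len 7), cursors c1@1 c2@3, authorship .......
After op 3 (move_left): buffer="urkwxlr" (len 7), cursors c1@0 c2@2, authorship .......

Answer: urkwxlr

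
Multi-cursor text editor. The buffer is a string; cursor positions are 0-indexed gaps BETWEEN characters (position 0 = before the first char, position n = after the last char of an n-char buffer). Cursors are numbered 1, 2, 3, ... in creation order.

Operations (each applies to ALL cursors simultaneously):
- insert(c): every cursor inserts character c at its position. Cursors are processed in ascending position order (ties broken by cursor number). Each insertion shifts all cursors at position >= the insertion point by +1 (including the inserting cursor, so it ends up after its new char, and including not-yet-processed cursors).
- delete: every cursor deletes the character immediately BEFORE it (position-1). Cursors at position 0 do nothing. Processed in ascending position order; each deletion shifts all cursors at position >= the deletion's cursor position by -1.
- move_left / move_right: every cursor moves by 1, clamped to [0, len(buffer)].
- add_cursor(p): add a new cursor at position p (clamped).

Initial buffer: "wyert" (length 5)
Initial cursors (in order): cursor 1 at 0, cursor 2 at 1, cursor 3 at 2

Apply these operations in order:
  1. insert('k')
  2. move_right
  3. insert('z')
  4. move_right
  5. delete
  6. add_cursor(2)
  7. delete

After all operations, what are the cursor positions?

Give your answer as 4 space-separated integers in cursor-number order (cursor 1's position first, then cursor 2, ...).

After op 1 (insert('k')): buffer="kwkykert" (len 8), cursors c1@1 c2@3 c3@5, authorship 1.2.3...
After op 2 (move_right): buffer="kwkykert" (len 8), cursors c1@2 c2@4 c3@6, authorship 1.2.3...
After op 3 (insert('z')): buffer="kwzkyzkezrt" (len 11), cursors c1@3 c2@6 c3@9, authorship 1.12.23.3..
After op 4 (move_right): buffer="kwzkyzkezrt" (len 11), cursors c1@4 c2@7 c3@10, authorship 1.12.23.3..
After op 5 (delete): buffer="kwzyzezt" (len 8), cursors c1@3 c2@5 c3@7, authorship 1.1.2.3.
After op 6 (add_cursor(2)): buffer="kwzyzezt" (len 8), cursors c4@2 c1@3 c2@5 c3@7, authorship 1.1.2.3.
After op 7 (delete): buffer="kyet" (len 4), cursors c1@1 c4@1 c2@2 c3@3, authorship 1...

Answer: 1 2 3 1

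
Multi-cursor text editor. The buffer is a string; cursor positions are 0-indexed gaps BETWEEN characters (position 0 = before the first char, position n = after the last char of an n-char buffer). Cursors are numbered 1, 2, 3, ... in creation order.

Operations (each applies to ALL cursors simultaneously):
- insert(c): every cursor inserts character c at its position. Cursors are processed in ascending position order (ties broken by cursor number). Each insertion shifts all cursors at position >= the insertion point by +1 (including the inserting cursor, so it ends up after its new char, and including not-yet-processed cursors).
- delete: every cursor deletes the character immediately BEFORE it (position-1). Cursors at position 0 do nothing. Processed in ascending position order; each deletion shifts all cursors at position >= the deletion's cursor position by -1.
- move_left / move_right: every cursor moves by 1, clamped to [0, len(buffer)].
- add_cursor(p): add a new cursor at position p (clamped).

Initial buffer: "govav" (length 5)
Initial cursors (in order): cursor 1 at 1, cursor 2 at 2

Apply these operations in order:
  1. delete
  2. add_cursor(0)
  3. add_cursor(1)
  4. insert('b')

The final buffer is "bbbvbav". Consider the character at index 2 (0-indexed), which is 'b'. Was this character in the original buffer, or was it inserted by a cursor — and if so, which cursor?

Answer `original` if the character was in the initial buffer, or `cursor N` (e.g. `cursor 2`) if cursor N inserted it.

After op 1 (delete): buffer="vav" (len 3), cursors c1@0 c2@0, authorship ...
After op 2 (add_cursor(0)): buffer="vav" (len 3), cursors c1@0 c2@0 c3@0, authorship ...
After op 3 (add_cursor(1)): buffer="vav" (len 3), cursors c1@0 c2@0 c3@0 c4@1, authorship ...
After op 4 (insert('b')): buffer="bbbvbav" (len 7), cursors c1@3 c2@3 c3@3 c4@5, authorship 123.4..
Authorship (.=original, N=cursor N): 1 2 3 . 4 . .
Index 2: author = 3

Answer: cursor 3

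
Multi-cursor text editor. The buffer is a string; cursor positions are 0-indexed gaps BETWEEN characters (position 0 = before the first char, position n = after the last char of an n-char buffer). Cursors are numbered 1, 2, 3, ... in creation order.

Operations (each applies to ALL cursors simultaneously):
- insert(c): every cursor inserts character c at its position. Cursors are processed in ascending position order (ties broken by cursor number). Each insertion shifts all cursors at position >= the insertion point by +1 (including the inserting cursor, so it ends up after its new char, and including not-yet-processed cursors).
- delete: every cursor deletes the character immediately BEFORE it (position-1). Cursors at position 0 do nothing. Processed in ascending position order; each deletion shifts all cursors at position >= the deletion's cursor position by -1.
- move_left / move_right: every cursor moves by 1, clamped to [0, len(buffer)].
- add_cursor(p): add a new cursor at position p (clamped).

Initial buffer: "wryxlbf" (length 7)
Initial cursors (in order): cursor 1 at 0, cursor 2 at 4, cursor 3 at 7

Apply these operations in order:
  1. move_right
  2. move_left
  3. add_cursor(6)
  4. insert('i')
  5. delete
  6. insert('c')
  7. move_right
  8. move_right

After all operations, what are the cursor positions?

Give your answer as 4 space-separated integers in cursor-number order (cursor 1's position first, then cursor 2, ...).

Answer: 3 8 11 11

Derivation:
After op 1 (move_right): buffer="wryxlbf" (len 7), cursors c1@1 c2@5 c3@7, authorship .......
After op 2 (move_left): buffer="wryxlbf" (len 7), cursors c1@0 c2@4 c3@6, authorship .......
After op 3 (add_cursor(6)): buffer="wryxlbf" (len 7), cursors c1@0 c2@4 c3@6 c4@6, authorship .......
After op 4 (insert('i')): buffer="iwryxilbiif" (len 11), cursors c1@1 c2@6 c3@10 c4@10, authorship 1....2..34.
After op 5 (delete): buffer="wryxlbf" (len 7), cursors c1@0 c2@4 c3@6 c4@6, authorship .......
After op 6 (insert('c')): buffer="cwryxclbccf" (len 11), cursors c1@1 c2@6 c3@10 c4@10, authorship 1....2..34.
After op 7 (move_right): buffer="cwryxclbccf" (len 11), cursors c1@2 c2@7 c3@11 c4@11, authorship 1....2..34.
After op 8 (move_right): buffer="cwryxclbccf" (len 11), cursors c1@3 c2@8 c3@11 c4@11, authorship 1....2..34.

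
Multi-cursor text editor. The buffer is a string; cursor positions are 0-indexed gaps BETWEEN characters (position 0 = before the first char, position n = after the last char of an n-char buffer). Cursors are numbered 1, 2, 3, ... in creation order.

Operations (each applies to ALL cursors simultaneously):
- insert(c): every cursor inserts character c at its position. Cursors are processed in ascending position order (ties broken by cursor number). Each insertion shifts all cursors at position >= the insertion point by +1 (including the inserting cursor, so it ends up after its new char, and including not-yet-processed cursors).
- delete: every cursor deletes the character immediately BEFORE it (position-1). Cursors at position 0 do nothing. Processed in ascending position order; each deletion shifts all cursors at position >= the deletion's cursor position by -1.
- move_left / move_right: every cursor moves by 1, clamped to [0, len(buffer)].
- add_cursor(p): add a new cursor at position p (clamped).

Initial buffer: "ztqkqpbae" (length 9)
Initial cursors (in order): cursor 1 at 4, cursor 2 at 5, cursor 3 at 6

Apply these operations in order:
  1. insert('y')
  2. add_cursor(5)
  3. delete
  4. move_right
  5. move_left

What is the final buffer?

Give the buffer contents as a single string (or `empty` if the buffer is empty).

Answer: ztqqpbae

Derivation:
After op 1 (insert('y')): buffer="ztqkyqypybae" (len 12), cursors c1@5 c2@7 c3@9, authorship ....1.2.3...
After op 2 (add_cursor(5)): buffer="ztqkyqypybae" (len 12), cursors c1@5 c4@5 c2@7 c3@9, authorship ....1.2.3...
After op 3 (delete): buffer="ztqqpbae" (len 8), cursors c1@3 c4@3 c2@4 c3@5, authorship ........
After op 4 (move_right): buffer="ztqqpbae" (len 8), cursors c1@4 c4@4 c2@5 c3@6, authorship ........
After op 5 (move_left): buffer="ztqqpbae" (len 8), cursors c1@3 c4@3 c2@4 c3@5, authorship ........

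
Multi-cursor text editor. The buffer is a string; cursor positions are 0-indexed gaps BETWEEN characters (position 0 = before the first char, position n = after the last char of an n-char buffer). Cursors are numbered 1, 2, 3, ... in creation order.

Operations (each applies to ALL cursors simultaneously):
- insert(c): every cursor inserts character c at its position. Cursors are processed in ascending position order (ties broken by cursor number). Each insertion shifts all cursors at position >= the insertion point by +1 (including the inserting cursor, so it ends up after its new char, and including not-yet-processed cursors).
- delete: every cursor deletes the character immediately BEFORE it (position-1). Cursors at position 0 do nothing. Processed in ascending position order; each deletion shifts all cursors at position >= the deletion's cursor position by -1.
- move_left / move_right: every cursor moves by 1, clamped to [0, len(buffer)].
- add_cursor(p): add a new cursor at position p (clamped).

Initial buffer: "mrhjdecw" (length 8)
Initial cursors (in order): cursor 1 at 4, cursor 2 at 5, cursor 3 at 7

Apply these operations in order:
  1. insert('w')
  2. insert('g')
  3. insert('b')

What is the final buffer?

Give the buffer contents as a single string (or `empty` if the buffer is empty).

Answer: mrhjwgbdwgbecwgbw

Derivation:
After op 1 (insert('w')): buffer="mrhjwdwecww" (len 11), cursors c1@5 c2@7 c3@10, authorship ....1.2..3.
After op 2 (insert('g')): buffer="mrhjwgdwgecwgw" (len 14), cursors c1@6 c2@9 c3@13, authorship ....11.22..33.
After op 3 (insert('b')): buffer="mrhjwgbdwgbecwgbw" (len 17), cursors c1@7 c2@11 c3@16, authorship ....111.222..333.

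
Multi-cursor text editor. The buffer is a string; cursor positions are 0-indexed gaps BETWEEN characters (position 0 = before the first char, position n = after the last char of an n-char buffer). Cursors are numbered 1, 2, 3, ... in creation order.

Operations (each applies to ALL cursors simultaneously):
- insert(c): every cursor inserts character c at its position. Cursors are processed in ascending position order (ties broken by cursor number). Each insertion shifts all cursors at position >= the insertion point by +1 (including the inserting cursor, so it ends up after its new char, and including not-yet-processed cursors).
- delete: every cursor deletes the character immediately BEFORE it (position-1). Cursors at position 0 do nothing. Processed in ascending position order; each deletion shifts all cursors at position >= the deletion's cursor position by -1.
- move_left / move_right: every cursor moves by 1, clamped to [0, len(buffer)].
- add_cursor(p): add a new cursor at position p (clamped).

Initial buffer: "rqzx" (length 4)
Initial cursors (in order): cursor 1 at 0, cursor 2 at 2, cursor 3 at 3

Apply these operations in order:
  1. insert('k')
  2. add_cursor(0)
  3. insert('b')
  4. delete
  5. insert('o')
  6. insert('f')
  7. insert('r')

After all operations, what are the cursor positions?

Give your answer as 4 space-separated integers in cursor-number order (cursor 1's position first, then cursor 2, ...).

Answer: 7 13 18 3

Derivation:
After op 1 (insert('k')): buffer="krqkzkx" (len 7), cursors c1@1 c2@4 c3@6, authorship 1..2.3.
After op 2 (add_cursor(0)): buffer="krqkzkx" (len 7), cursors c4@0 c1@1 c2@4 c3@6, authorship 1..2.3.
After op 3 (insert('b')): buffer="bkbrqkbzkbx" (len 11), cursors c4@1 c1@3 c2@7 c3@10, authorship 411..22.33.
After op 4 (delete): buffer="krqkzkx" (len 7), cursors c4@0 c1@1 c2@4 c3@6, authorship 1..2.3.
After op 5 (insert('o')): buffer="okorqkozkox" (len 11), cursors c4@1 c1@3 c2@7 c3@10, authorship 411..22.33.
After op 6 (insert('f')): buffer="ofkofrqkofzkofx" (len 15), cursors c4@2 c1@5 c2@10 c3@14, authorship 44111..222.333.
After op 7 (insert('r')): buffer="ofrkofrrqkofrzkofrx" (len 19), cursors c4@3 c1@7 c2@13 c3@18, authorship 4441111..2222.3333.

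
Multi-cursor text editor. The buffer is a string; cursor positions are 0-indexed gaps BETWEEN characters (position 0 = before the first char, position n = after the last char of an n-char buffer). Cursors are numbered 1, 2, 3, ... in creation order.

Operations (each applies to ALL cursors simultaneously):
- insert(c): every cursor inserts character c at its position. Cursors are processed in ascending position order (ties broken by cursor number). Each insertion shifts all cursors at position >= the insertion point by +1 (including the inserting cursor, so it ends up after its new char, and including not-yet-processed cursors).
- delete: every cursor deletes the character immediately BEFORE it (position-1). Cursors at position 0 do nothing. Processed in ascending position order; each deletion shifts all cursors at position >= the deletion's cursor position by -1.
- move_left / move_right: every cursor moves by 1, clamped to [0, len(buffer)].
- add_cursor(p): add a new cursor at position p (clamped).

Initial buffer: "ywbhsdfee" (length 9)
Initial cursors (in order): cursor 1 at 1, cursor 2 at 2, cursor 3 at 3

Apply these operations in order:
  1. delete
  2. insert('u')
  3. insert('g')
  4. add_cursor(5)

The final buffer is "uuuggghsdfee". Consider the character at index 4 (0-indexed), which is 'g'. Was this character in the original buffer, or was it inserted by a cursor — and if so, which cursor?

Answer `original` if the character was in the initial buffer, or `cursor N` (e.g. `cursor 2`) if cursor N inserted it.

Answer: cursor 2

Derivation:
After op 1 (delete): buffer="hsdfee" (len 6), cursors c1@0 c2@0 c3@0, authorship ......
After op 2 (insert('u')): buffer="uuuhsdfee" (len 9), cursors c1@3 c2@3 c3@3, authorship 123......
After op 3 (insert('g')): buffer="uuuggghsdfee" (len 12), cursors c1@6 c2@6 c3@6, authorship 123123......
After op 4 (add_cursor(5)): buffer="uuuggghsdfee" (len 12), cursors c4@5 c1@6 c2@6 c3@6, authorship 123123......
Authorship (.=original, N=cursor N): 1 2 3 1 2 3 . . . . . .
Index 4: author = 2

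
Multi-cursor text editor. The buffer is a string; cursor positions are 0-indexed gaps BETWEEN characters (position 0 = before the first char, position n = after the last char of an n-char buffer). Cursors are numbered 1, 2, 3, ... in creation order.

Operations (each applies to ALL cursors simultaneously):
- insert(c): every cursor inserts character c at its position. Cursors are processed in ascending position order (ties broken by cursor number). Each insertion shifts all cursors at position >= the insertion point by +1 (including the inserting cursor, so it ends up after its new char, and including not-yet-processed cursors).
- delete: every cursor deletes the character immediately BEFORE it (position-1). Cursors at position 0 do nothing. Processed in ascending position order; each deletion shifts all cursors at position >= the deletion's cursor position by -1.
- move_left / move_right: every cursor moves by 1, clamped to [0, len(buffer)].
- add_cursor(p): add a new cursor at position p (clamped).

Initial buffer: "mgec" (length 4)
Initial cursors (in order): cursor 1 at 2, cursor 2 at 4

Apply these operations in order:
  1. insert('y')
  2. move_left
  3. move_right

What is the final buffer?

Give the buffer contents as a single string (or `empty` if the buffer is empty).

After op 1 (insert('y')): buffer="mgyecy" (len 6), cursors c1@3 c2@6, authorship ..1..2
After op 2 (move_left): buffer="mgyecy" (len 6), cursors c1@2 c2@5, authorship ..1..2
After op 3 (move_right): buffer="mgyecy" (len 6), cursors c1@3 c2@6, authorship ..1..2

Answer: mgyecy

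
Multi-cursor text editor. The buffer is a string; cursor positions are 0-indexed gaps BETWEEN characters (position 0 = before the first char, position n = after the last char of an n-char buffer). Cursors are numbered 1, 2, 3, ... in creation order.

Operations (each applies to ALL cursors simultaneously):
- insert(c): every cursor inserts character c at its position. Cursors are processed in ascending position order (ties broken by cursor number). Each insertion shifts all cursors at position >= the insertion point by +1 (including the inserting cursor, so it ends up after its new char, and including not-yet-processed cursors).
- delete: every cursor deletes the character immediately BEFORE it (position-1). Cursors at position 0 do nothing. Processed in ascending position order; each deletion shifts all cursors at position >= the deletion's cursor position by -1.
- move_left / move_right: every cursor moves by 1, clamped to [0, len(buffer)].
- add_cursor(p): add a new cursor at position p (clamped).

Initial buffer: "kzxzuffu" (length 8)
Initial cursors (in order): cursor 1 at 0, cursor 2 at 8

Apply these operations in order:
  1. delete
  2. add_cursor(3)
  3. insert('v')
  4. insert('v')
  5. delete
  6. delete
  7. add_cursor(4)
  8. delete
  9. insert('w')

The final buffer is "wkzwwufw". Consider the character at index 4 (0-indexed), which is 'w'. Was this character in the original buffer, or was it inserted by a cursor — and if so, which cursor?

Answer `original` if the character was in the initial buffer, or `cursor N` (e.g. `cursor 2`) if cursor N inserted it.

After op 1 (delete): buffer="kzxzuff" (len 7), cursors c1@0 c2@7, authorship .......
After op 2 (add_cursor(3)): buffer="kzxzuff" (len 7), cursors c1@0 c3@3 c2@7, authorship .......
After op 3 (insert('v')): buffer="vkzxvzuffv" (len 10), cursors c1@1 c3@5 c2@10, authorship 1...3....2
After op 4 (insert('v')): buffer="vvkzxvvzuffvv" (len 13), cursors c1@2 c3@7 c2@13, authorship 11...33....22
After op 5 (delete): buffer="vkzxvzuffv" (len 10), cursors c1@1 c3@5 c2@10, authorship 1...3....2
After op 6 (delete): buffer="kzxzuff" (len 7), cursors c1@0 c3@3 c2@7, authorship .......
After op 7 (add_cursor(4)): buffer="kzxzuff" (len 7), cursors c1@0 c3@3 c4@4 c2@7, authorship .......
After op 8 (delete): buffer="kzuf" (len 4), cursors c1@0 c3@2 c4@2 c2@4, authorship ....
After op 9 (insert('w')): buffer="wkzwwufw" (len 8), cursors c1@1 c3@5 c4@5 c2@8, authorship 1..34..2
Authorship (.=original, N=cursor N): 1 . . 3 4 . . 2
Index 4: author = 4

Answer: cursor 4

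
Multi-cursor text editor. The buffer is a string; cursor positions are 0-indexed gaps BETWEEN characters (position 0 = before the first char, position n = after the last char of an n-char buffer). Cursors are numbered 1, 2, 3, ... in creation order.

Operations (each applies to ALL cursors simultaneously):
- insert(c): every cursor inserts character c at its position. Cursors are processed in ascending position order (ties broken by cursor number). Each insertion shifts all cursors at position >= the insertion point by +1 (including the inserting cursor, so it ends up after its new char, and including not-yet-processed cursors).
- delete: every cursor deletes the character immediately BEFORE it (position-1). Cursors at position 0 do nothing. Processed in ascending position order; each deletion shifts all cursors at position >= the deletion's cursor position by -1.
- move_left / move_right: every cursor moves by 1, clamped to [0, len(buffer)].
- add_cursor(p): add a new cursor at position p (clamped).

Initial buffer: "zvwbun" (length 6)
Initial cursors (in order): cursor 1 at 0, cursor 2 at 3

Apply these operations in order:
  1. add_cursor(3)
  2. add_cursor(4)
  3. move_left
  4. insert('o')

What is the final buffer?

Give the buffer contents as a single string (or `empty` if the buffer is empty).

Answer: ozvoowobun

Derivation:
After op 1 (add_cursor(3)): buffer="zvwbun" (len 6), cursors c1@0 c2@3 c3@3, authorship ......
After op 2 (add_cursor(4)): buffer="zvwbun" (len 6), cursors c1@0 c2@3 c3@3 c4@4, authorship ......
After op 3 (move_left): buffer="zvwbun" (len 6), cursors c1@0 c2@2 c3@2 c4@3, authorship ......
After op 4 (insert('o')): buffer="ozvoowobun" (len 10), cursors c1@1 c2@5 c3@5 c4@7, authorship 1..23.4...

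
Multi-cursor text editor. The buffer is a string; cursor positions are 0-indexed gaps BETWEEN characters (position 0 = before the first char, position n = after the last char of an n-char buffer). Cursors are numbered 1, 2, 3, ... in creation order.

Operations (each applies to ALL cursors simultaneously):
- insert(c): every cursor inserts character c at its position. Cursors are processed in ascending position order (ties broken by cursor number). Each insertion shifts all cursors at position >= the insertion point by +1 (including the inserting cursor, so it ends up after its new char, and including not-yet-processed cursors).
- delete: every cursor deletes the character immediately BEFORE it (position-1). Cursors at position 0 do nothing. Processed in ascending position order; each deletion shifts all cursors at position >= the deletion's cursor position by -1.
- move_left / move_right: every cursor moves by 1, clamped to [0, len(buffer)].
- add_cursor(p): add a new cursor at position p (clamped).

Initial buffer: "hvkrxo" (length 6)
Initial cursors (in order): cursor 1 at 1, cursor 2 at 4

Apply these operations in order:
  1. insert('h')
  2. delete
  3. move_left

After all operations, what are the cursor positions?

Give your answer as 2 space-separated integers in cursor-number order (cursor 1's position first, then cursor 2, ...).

After op 1 (insert('h')): buffer="hhvkrhxo" (len 8), cursors c1@2 c2@6, authorship .1...2..
After op 2 (delete): buffer="hvkrxo" (len 6), cursors c1@1 c2@4, authorship ......
After op 3 (move_left): buffer="hvkrxo" (len 6), cursors c1@0 c2@3, authorship ......

Answer: 0 3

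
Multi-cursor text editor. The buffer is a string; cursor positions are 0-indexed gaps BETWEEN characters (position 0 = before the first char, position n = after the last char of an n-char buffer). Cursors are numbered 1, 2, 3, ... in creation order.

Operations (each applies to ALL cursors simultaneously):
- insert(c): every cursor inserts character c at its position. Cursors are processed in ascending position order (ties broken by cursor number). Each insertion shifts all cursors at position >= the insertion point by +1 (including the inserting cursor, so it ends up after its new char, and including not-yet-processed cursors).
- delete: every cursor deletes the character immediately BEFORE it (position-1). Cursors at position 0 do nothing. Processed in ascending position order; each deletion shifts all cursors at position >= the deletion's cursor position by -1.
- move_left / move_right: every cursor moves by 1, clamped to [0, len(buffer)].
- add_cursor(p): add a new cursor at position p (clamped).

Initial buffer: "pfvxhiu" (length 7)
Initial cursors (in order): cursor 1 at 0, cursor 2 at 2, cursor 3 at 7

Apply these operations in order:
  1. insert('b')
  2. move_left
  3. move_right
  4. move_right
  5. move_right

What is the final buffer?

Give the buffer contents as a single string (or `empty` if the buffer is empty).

Answer: bpfbvxhiub

Derivation:
After op 1 (insert('b')): buffer="bpfbvxhiub" (len 10), cursors c1@1 c2@4 c3@10, authorship 1..2.....3
After op 2 (move_left): buffer="bpfbvxhiub" (len 10), cursors c1@0 c2@3 c3@9, authorship 1..2.....3
After op 3 (move_right): buffer="bpfbvxhiub" (len 10), cursors c1@1 c2@4 c3@10, authorship 1..2.....3
After op 4 (move_right): buffer="bpfbvxhiub" (len 10), cursors c1@2 c2@5 c3@10, authorship 1..2.....3
After op 5 (move_right): buffer="bpfbvxhiub" (len 10), cursors c1@3 c2@6 c3@10, authorship 1..2.....3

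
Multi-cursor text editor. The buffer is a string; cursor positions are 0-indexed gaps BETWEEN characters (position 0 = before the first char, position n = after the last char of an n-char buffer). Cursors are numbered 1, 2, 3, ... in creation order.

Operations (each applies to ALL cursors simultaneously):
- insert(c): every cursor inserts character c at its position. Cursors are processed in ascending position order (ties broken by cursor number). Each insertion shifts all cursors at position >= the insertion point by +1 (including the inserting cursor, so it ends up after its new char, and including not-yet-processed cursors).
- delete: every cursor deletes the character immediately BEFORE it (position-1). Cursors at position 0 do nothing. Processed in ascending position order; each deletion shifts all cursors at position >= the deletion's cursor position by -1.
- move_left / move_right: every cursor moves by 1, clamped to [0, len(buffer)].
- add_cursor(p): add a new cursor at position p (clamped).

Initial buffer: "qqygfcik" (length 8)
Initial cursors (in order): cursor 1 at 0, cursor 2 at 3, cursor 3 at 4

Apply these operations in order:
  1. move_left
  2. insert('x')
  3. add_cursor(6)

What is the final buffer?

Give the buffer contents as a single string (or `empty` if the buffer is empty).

After op 1 (move_left): buffer="qqygfcik" (len 8), cursors c1@0 c2@2 c3@3, authorship ........
After op 2 (insert('x')): buffer="xqqxyxgfcik" (len 11), cursors c1@1 c2@4 c3@6, authorship 1..2.3.....
After op 3 (add_cursor(6)): buffer="xqqxyxgfcik" (len 11), cursors c1@1 c2@4 c3@6 c4@6, authorship 1..2.3.....

Answer: xqqxyxgfcik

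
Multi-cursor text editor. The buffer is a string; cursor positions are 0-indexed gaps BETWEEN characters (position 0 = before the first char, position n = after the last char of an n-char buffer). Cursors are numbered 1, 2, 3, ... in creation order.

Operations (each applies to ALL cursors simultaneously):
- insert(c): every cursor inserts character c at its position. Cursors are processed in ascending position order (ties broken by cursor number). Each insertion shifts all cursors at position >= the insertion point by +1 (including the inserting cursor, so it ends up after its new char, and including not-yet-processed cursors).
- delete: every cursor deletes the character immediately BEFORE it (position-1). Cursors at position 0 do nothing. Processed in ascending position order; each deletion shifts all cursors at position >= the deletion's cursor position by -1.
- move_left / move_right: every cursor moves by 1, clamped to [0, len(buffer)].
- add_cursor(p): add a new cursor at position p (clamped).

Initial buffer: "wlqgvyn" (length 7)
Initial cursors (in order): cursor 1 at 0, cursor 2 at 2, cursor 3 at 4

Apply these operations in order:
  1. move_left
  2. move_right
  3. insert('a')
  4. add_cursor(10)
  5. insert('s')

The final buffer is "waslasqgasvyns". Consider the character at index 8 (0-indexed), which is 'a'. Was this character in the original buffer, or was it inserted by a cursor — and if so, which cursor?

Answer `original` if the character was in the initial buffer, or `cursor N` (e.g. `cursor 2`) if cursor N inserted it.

Answer: cursor 3

Derivation:
After op 1 (move_left): buffer="wlqgvyn" (len 7), cursors c1@0 c2@1 c3@3, authorship .......
After op 2 (move_right): buffer="wlqgvyn" (len 7), cursors c1@1 c2@2 c3@4, authorship .......
After op 3 (insert('a')): buffer="walaqgavyn" (len 10), cursors c1@2 c2@4 c3@7, authorship .1.2..3...
After op 4 (add_cursor(10)): buffer="walaqgavyn" (len 10), cursors c1@2 c2@4 c3@7 c4@10, authorship .1.2..3...
After op 5 (insert('s')): buffer="waslasqgasvyns" (len 14), cursors c1@3 c2@6 c3@10 c4@14, authorship .11.22..33...4
Authorship (.=original, N=cursor N): . 1 1 . 2 2 . . 3 3 . . . 4
Index 8: author = 3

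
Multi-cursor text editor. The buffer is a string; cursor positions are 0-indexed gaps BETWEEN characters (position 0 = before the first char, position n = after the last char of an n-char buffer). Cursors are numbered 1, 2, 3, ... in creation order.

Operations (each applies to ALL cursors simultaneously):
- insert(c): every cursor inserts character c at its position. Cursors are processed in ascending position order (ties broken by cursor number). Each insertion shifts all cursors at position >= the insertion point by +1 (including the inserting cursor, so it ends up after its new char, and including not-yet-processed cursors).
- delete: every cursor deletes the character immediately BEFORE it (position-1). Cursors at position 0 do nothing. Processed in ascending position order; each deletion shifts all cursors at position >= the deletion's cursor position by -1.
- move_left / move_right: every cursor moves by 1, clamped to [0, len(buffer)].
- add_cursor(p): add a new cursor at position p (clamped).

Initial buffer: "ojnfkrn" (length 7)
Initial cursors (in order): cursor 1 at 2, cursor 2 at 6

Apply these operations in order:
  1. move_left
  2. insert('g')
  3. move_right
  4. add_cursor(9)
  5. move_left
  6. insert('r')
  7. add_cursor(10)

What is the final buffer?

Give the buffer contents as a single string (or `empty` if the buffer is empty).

After op 1 (move_left): buffer="ojnfkrn" (len 7), cursors c1@1 c2@5, authorship .......
After op 2 (insert('g')): buffer="ogjnfkgrn" (len 9), cursors c1@2 c2@7, authorship .1....2..
After op 3 (move_right): buffer="ogjnfkgrn" (len 9), cursors c1@3 c2@8, authorship .1....2..
After op 4 (add_cursor(9)): buffer="ogjnfkgrn" (len 9), cursors c1@3 c2@8 c3@9, authorship .1....2..
After op 5 (move_left): buffer="ogjnfkgrn" (len 9), cursors c1@2 c2@7 c3@8, authorship .1....2..
After op 6 (insert('r')): buffer="ogrjnfkgrrrn" (len 12), cursors c1@3 c2@9 c3@11, authorship .11....22.3.
After op 7 (add_cursor(10)): buffer="ogrjnfkgrrrn" (len 12), cursors c1@3 c2@9 c4@10 c3@11, authorship .11....22.3.

Answer: ogrjnfkgrrrn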